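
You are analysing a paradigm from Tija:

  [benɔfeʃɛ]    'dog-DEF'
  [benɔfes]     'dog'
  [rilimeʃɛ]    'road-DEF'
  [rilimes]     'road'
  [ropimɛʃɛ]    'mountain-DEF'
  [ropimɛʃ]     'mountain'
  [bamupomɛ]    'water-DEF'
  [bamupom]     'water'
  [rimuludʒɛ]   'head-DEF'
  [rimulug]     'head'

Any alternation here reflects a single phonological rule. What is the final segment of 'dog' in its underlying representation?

The root 'dog' surfaces as [benɔfeʃɛ] and [benɔfes], with a stem-final [ʃ] ~ [s] alternation.
The stem 'mountain' ([ropimɛʃɛ], [ropimɛʃ]) shows [ʃ] unchanged in both environments, so [ʃ] cannot be basic with [s] derived in isolation.
The underlying segment must be /s/; /g/ and /s/ become palato-alveolar [dʒ] and [ʃ] before a front vowel, yielding [ʃ] there.

/s/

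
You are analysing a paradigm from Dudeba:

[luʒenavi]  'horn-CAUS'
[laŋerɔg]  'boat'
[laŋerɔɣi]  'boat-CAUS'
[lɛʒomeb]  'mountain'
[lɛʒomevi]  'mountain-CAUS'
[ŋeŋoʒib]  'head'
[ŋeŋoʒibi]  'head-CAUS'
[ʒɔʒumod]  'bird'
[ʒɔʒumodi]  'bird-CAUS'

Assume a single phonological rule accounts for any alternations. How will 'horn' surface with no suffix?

[luʒenab]

In [lɛʒomeb] and [lɛʒomevi] the final segment of 'mountain' alternates: [b] ~ [v].
If /b/ were underlying and a rule turned it into [v] before the CAUS suffix, 'head' would also alternate; but it has [b] in both [ŋeŋoʒib] and [ŋeŋoʒibi].
So /v/ is underlying, and a rule of word-final hardening — voiced fricatives become stops word-finally — gives [b].
From [luʒenavi] the stem 'horn' is /luʒenav/; word-finally this yields [luʒenab].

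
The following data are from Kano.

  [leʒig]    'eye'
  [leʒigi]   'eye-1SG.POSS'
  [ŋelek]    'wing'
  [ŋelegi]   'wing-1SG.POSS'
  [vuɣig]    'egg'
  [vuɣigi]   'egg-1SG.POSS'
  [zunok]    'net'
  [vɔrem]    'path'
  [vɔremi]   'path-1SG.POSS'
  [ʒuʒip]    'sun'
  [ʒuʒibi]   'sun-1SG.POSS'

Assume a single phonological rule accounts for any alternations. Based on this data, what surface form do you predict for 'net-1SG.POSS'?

[zunogi]

In [ŋelek] and [ŋelegi] the final segment of 'wing' alternates: [k] ~ [g].
But 'eye' keeps [g] in both environments ([leʒig], [leʒigi]), so there is no rule changing /g/ to [k] in isolation.
So /k/ is underlying, and a rule of intervocalic voicing — voiceless stops become voiced between vowels — gives [g].
The one attested form of 'net', [zunok], shows underlying /zunok/. Applying the same rule between vowels gives [zunogi].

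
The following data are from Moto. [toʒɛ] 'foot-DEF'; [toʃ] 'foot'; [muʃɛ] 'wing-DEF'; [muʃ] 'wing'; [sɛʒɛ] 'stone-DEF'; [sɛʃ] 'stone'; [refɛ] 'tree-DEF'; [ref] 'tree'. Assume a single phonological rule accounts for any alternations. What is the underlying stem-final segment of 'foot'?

/ʒ/

In [toʒɛ] and [toʃ] the final segment of 'foot' alternates: [ʒ] ~ [ʃ].
The stem 'wing' ([muʃɛ], [muʃ]) shows [ʃ] unchanged in both environments, so [ʃ] cannot be basic with [ʒ] derived before the DEF suffix.
The underlying segment must be /ʒ/; voiced obstruents become voiceless word-finally, yielding [ʃ] there.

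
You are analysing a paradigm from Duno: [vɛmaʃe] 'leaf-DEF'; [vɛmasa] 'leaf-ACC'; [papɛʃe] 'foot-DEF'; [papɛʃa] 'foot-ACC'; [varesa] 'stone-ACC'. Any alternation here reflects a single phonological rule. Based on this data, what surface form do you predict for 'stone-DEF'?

[vareʃe]

The stem for 'leaf' ends in [ʃ] in [vɛmaʃe] but [s] in [vɛmasa].
The stem 'foot' ([papɛʃe], [papɛʃa]) shows [ʃ] unchanged in both environments, so [ʃ] cannot be basic with [s] derived before the ACC suffix.
The underlying segment must be /s/; /s/ becomes palato-alveolar [ʃ] before a front vowel, yielding [ʃ] there.
From [varesa] the stem 'stone' is /vares/; before a front vowel this yields [vareʃe].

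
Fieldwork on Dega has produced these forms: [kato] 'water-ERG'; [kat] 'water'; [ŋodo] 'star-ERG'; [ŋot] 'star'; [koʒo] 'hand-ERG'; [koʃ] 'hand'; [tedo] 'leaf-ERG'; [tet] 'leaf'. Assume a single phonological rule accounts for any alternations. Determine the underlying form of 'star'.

/ŋod/

In [ŋodo] and [ŋot] the final segment of 'star' alternates: [d] ~ [t].
But 'water' keeps [t] in both environments ([kato], [kat]), so there is no rule changing /t/ to [d] before the ERG suffix.
So /d/ is underlying, and a rule of word-final obstruent devoicing — voiced obstruents become voiceless word-finally — gives [t].
So 'star' = /ŋod/.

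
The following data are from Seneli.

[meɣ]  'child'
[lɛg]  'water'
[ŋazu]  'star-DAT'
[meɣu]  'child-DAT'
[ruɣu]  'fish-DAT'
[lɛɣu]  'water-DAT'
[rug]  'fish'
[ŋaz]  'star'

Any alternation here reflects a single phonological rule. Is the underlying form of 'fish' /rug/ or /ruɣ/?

In [rug] and [ruɣu] the final segment of 'fish' alternates: [g] ~ [ɣ].
But 'child' keeps [ɣ] in both environments ([meɣ], [meɣu]), so there is no rule changing /ɣ/ to [g] in isolation.
So /g/ is underlying, and a rule of intervocalic spirantization — voiced stops become fricatives between vowels — gives [ɣ].

/rug/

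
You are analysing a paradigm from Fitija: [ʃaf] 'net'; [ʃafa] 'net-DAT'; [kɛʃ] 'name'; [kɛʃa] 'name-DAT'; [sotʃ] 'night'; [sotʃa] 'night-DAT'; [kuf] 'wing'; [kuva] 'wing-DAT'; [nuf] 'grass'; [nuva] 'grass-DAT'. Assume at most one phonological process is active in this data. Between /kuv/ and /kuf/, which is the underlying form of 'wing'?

/kuv/

'wing' shows [f] ~ [v] at the end of the stem ([kuf] vs [kuva]).
But 'net' keeps [f] in both environments ([ʃaf], [ʃafa]), so there is no rule changing /f/ to [v] before the DAT suffix.
The alternation reflects word-final obstruent devoicing: voiced obstruents become voiceless word-finally. /v/ is underlying.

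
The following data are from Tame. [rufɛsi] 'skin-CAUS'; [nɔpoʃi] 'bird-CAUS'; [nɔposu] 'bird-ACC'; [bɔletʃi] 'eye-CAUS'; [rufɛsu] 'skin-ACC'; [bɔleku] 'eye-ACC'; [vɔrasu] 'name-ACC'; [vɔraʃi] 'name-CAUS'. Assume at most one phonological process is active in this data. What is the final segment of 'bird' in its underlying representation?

The root 'bird' surfaces as [nɔpoʃi] and [nɔposu], with a stem-final [ʃ] ~ [s] alternation.
The stem 'skin' ([rufɛsi], [rufɛsu]) shows [s] unchanged in both environments, so [s] cannot be basic with [ʃ] derived before the CAUS suffix.
The underlying segment must be /ʃ/; palato-alveolar /tʃ/ and /ʃ/ become [k] and [s] when no front vowel follows, yielding [s] there.

/ʃ/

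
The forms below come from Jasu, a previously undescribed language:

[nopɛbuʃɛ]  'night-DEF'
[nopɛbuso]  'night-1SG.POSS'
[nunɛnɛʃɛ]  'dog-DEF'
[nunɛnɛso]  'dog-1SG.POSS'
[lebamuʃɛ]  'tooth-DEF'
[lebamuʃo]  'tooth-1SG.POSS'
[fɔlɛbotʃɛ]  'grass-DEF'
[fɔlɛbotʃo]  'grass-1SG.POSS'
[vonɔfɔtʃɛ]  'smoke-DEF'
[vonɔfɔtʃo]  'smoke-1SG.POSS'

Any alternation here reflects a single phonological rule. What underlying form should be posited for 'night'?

The root 'night' surfaces as [nopɛbuʃɛ] and [nopɛbuso], with a stem-final [ʃ] ~ [s] alternation.
If /ʃ/ were underlying and a rule turned it into [s] before the 1SG.POSS suffix, 'tooth' would also alternate; but it has [ʃ] in both [lebamuʃɛ] and [lebamuʃo].
The alternation reflects palatalization before a front vowel: /s/ becomes palato-alveolar [ʃ] before a front vowel. /s/ is underlying.

/nopɛbus/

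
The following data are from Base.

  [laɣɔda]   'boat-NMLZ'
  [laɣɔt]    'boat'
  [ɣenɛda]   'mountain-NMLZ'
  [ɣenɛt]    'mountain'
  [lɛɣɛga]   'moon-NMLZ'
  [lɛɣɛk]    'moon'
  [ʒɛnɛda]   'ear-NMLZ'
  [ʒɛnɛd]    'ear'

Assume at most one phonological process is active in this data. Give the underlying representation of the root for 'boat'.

In [laɣɔda] and [laɣɔt] the final segment of 'boat' alternates: [d] ~ [t].
Compare 'ear', with invariant [d] in [ʒɛnɛda] and [ʒɛnɛd]: an analysis with underlying /d/ and a rule producing [t] in isolation would wrongly predict alternation here too.
Therefore /t/ is basic and [d] is derived by intervocalic voicing (voiceless stops become voiced between vowels).

/laɣɔt/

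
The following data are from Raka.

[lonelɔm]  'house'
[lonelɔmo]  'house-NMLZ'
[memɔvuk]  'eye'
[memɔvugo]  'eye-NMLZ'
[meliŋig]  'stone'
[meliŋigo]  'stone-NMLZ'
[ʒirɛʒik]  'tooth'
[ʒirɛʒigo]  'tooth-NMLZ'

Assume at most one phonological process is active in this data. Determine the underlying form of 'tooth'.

/ʒirɛʒik/

'tooth' shows [k] ~ [g] at the end of the stem ([ʒirɛʒik] vs [ʒirɛʒigo]).
If /g/ were underlying and a rule turned it into [k] in isolation, 'stone' would also alternate; but it has [g] in both [meliŋig] and [meliŋigo].
The underlying segment must be /k/; voiceless stops become voiced between vowels, yielding [g] there.
Hence 'tooth' is /ʒirɛʒik/ underlyingly.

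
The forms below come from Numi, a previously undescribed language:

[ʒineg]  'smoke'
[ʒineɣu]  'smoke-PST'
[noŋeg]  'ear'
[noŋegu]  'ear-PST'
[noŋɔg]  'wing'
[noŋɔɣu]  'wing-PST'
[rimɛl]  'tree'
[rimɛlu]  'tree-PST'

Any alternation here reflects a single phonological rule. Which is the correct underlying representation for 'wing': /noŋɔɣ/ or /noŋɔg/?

/noŋɔɣ/

The stem for 'wing' ends in [g] in [noŋɔg] but [ɣ] in [noŋɔɣu].
The stem 'ear' ([noŋeg], [noŋegu]) shows [g] unchanged in both environments, so [g] cannot be basic with [ɣ] derived before the PST suffix.
The alternation reflects word-final hardening: voiced fricatives become stops word-finally. /ɣ/ is underlying.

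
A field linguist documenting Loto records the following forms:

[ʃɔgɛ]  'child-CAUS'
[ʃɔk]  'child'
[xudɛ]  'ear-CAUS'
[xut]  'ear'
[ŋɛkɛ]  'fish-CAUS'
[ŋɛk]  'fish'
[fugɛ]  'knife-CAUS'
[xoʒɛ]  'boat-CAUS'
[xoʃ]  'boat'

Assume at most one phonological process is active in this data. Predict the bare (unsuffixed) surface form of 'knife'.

'child' shows [g] ~ [k] at the end of the stem ([ʃɔgɛ] vs [ʃɔk]).
But 'fish' keeps [k] in both environments ([ŋɛkɛ], [ŋɛk]), so there is no rule changing /k/ to [g] before the CAUS suffix.
So /g/ is underlying, and a rule of word-final obstruent devoicing — voiced obstruents become voiceless word-finally — gives [k].
The one attested form of 'knife', [fugɛ], shows underlying /fug/. Applying the same rule word-finally gives [fuk].

[fuk]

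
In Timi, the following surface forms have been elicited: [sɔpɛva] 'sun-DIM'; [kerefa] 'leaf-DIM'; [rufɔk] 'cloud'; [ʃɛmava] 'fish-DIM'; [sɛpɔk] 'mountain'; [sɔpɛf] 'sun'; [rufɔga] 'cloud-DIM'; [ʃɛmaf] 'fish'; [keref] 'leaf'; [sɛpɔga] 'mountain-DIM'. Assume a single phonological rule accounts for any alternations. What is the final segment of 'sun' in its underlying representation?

/v/

'sun' shows [f] ~ [v] at the end of the stem ([sɔpɛf] vs [sɔpɛva]).
If /f/ were underlying and a rule turned it into [v] before the DIM suffix, 'leaf' would also alternate; but it has [f] in both [keref] and [kerefa].
The underlying segment must be /v/; voiced obstruents become voiceless word-finally, yielding [f] there.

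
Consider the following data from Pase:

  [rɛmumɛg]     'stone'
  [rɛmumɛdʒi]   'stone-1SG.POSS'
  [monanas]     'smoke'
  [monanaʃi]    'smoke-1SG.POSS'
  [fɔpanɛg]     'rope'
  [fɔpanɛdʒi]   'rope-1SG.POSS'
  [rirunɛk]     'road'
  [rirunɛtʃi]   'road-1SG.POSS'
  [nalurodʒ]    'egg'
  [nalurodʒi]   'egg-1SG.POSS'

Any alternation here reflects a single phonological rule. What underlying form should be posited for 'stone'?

/rɛmumɛg/

'stone' shows [g] ~ [dʒ] at the end of the stem ([rɛmumɛg] vs [rɛmumɛdʒi]).
The stem 'egg' ([nalurodʒ], [nalurodʒi]) shows [dʒ] unchanged in both environments, so [dʒ] cannot be basic with [g] derived in isolation.
So /g/ is underlying, and a rule of palatalization before a front vowel — /k/, /g/ and /s/ become palato-alveolar [tʃ], [dʒ] and [ʃ] before a front vowel — gives [dʒ].
The underlying form of 'stone' is therefore /rɛmumɛg/.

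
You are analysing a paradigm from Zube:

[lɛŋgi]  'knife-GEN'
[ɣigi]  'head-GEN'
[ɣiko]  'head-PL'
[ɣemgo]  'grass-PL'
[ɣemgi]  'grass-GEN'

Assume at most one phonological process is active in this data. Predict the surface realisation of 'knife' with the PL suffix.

[lɛŋgo]

The PL suffix surfaces as [-go] and [-ko], depending on the final segment of the stem.
The GEN suffix, which begins with [g], is invariant after every stem; so [g] is not altered by any rule here.
The PL suffix is therefore /-ko/ underlyingly, with post-nasal voicing: voiceless stops become voiced after a nasal.
After 'knife', which ends in a nasal, the suffix surfaces as [-go], giving [lɛŋgo].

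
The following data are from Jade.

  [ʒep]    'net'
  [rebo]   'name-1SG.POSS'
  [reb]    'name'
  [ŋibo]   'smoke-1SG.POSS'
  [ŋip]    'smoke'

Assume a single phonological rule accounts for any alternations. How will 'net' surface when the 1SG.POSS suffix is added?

[ʒebo]

The stem for 'smoke' ends in [b] in [ŋibo] but [p] in [ŋip].
If /b/ were underlying and a rule turned it into [p] in isolation, 'name' would also alternate; but it has [b] in both [rebo] and [reb].
So /p/ is underlying, and a rule of intervocalic voicing — voiceless stops become voiced between vowels — gives [b].
From [ʒep] the stem 'net' is /ʒep/; between vowels this yields [ʒebo].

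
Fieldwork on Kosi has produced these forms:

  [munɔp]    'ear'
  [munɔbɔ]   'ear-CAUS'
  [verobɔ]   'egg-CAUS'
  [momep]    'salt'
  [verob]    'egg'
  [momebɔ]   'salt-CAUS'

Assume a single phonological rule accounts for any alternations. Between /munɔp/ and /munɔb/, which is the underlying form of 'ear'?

The root 'ear' surfaces as [munɔbɔ] and [munɔp], with a stem-final [b] ~ [p] alternation.
If /b/ were underlying and a rule turned it into [p] in isolation, 'egg' would also alternate; but it has [b] in both [verobɔ] and [verob].
Therefore /p/ is basic and [b] is derived by intervocalic voicing (voiceless stops become voiced between vowels).

/munɔp/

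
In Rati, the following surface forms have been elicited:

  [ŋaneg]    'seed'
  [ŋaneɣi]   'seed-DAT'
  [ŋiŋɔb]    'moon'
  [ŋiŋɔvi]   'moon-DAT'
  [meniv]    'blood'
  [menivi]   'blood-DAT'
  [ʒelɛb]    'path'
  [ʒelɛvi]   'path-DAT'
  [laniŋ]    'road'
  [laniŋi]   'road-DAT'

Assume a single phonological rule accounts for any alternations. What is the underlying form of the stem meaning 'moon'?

'moon' shows [b] ~ [v] at the end of the stem ([ŋiŋɔb] vs [ŋiŋɔvi]).
The stem 'blood' ([meniv], [menivi]) shows [v] unchanged in both environments, so [v] cannot be basic with [b] derived in isolation.
So /b/ is underlying, and a rule of intervocalic spirantization — voiced stops become fricatives between vowels — gives [v].

/ŋiŋɔb/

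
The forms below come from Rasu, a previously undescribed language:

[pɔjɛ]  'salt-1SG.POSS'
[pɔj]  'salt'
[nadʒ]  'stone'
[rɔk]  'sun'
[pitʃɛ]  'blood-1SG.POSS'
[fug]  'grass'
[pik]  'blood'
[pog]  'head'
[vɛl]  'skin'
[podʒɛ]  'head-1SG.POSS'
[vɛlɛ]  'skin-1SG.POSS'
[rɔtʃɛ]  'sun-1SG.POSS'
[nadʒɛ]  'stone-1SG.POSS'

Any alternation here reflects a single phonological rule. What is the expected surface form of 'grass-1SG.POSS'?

The root 'head' surfaces as [podʒɛ] and [pog], with a stem-final [dʒ] ~ [g] alternation.
Compare 'stone', with invariant [dʒ] in [nadʒɛ] and [nadʒ]: an analysis with underlying /dʒ/ and a rule producing [g] in isolation would wrongly predict alternation here too.
Therefore /g/ is basic and [dʒ] is derived by palatalization before a front vowel (/k/ and /g/ become palato-alveolar [tʃ] and [dʒ] before a front vowel).
From [fug] the stem 'grass' is /fug/; before a front vowel this yields [fudʒɛ].

[fudʒɛ]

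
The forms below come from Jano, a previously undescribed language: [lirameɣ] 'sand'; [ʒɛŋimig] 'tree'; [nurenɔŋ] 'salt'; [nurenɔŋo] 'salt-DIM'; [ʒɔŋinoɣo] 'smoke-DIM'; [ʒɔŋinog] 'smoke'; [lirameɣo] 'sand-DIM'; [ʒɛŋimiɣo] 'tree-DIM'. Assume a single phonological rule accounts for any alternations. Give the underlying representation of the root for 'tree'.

/ʒɛŋimig/

The root 'tree' surfaces as [ʒɛŋimig] and [ʒɛŋimiɣo], with a stem-final [g] ~ [ɣ] alternation.
If /ɣ/ were underlying and a rule turned it into [g] in isolation, 'sand' would also alternate; but it has [ɣ] in both [lirameɣ] and [lirameɣo].
So /g/ is underlying, and a rule of intervocalic spirantization — voiced stops become fricatives between vowels — gives [ɣ].
Hence 'tree' is /ʒɛŋimig/ underlyingly.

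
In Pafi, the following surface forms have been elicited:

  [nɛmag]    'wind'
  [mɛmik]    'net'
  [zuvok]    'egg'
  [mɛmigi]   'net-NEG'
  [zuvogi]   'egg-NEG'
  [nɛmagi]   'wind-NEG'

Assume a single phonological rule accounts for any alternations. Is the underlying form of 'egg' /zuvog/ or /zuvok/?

In [zuvogi] and [zuvok] the final segment of 'egg' alternates: [g] ~ [k].
But 'wind' keeps [g] in both environments ([nɛmagi], [nɛmag]), so there is no rule changing /g/ to [k] in isolation.
The alternation reflects intervocalic voicing: voiceless stops become voiced between vowels. /k/ is underlying.

/zuvok/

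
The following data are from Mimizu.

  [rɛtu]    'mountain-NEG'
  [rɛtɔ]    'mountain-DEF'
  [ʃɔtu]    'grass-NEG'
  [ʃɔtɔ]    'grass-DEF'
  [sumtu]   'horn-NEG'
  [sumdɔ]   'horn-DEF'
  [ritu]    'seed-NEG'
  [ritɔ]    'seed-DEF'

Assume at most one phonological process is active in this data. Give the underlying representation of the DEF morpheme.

The DEF morpheme has two allomorphs, [-dɔ] and [-tɔ].
The NEG suffix, which begins with [t], is invariant after every stem; so [t] is not altered by any rule here.
The DEF suffix is therefore /-dɔ/ underlyingly, with post-vocalic devoicing: voiced stops become voiceless after a vowel.

/-dɔ/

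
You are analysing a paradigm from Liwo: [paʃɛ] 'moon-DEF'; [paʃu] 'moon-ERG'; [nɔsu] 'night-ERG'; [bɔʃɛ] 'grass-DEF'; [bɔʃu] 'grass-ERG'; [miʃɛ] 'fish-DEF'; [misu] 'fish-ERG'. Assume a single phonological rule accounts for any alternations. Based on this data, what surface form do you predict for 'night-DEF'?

The stem for 'fish' ends in [ʃ] in [miʃɛ] but [s] in [misu].
The stem 'moon' ([paʃɛ], [paʃu]) shows [ʃ] unchanged in both environments, so [ʃ] cannot be basic with [s] derived before the ERG suffix.
So /s/ is underlying, and a rule of palatalization before a front vowel — /s/ becomes palato-alveolar [ʃ] before a front vowel — gives [ʃ].
From [nɔsu] the stem 'night' is /nɔs/; before a front vowel this yields [nɔʃɛ].

[nɔʃɛ]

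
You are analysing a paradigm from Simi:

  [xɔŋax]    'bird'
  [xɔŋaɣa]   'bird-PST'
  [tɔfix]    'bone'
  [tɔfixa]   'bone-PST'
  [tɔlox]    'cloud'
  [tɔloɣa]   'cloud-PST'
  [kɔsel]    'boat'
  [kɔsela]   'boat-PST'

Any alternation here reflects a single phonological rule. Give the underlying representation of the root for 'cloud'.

'cloud' shows [x] ~ [ɣ] at the end of the stem ([tɔlox] vs [tɔloɣa]).
The stem 'bone' ([tɔfix], [tɔfixa]) shows [x] unchanged in both environments, so [x] cannot be basic with [ɣ] derived before the PST suffix.
The alternation reflects word-final obstruent devoicing: voiced obstruents become voiceless word-finally. /ɣ/ is underlying.

/tɔloɣ/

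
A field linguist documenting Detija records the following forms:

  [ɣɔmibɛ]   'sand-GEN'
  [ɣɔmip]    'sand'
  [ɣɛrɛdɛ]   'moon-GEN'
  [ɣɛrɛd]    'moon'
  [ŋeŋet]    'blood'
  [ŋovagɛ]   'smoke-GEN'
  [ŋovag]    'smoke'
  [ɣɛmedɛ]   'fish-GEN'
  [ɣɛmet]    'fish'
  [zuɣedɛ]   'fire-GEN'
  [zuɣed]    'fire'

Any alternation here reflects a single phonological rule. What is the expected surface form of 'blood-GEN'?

The stem for 'fish' ends in [d] in [ɣɛmedɛ] but [t] in [ɣɛmet].
The stem 'fire' ([zuɣedɛ], [zuɣed]) shows [d] unchanged in both environments, so [d] cannot be basic with [t] derived in isolation.
So /t/ is underlying, and a rule of intervocalic voicing — voiceless stops become voiced between vowels — gives [d].
From [ŋeŋet] the stem 'blood' is /ŋeŋet/; between vowels this yields [ŋeŋedɛ].

[ŋeŋedɛ]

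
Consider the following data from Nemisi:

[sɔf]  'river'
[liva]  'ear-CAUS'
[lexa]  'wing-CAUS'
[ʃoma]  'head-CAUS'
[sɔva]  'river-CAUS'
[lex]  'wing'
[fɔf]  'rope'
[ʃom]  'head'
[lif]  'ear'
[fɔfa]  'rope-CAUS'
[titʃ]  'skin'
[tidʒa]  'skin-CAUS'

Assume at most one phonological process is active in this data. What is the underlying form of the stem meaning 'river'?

/sɔv/

'river' shows [v] ~ [f] at the end of the stem ([sɔva] vs [sɔf]).
But 'rope' keeps [f] in both environments ([fɔfa], [fɔf]), so there is no rule changing /f/ to [v] before the CAUS suffix.
The alternation reflects word-final obstruent devoicing: voiced obstruents become voiceless word-finally. /v/ is underlying.
So 'river' = /sɔv/.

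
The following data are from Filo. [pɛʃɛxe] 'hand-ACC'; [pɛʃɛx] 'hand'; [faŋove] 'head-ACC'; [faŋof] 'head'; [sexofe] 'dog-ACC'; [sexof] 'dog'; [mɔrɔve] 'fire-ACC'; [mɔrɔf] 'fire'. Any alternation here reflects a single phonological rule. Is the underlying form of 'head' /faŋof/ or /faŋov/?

/faŋov/

The stem for 'head' ends in [v] in [faŋove] but [f] in [faŋof].
The stem 'dog' ([sexofe], [sexof]) shows [f] unchanged in both environments, so [f] cannot be basic with [v] derived before the ACC suffix.
The underlying segment must be /v/; voiced obstruents become voiceless word-finally, yielding [f] there.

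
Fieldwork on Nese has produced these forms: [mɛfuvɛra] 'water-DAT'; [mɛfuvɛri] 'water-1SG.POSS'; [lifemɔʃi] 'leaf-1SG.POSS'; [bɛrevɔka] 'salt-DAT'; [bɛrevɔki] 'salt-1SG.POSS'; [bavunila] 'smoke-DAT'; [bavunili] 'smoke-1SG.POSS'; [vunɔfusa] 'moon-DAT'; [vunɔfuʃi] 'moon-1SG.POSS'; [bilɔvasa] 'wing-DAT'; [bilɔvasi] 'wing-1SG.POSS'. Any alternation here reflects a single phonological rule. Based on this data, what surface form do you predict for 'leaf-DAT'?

[lifemɔsa]

The root 'moon' surfaces as [vunɔfusa] and [vunɔfuʃi], with a stem-final [s] ~ [ʃ] alternation.
The stem 'wing' ([bilɔvasa], [bilɔvasi]) shows [s] unchanged in both environments, so [s] cannot be basic with [ʃ] derived before the 1SG.POSS suffix.
The alternation reflects depalatalization: palato-alveolar /ʃ/ becomes [s] when no front vowel follows. /ʃ/ is underlying.
From [lifemɔʃi] the stem 'leaf' is /lifemɔʃ/; when no front vowel follows this yields [lifemɔsa].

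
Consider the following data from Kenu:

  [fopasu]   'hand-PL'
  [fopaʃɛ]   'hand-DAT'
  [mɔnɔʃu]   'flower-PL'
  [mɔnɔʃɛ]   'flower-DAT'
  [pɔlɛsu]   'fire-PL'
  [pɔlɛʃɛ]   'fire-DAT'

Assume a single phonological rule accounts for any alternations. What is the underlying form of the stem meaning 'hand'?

/fopas/

The root 'hand' surfaces as [fopasu] and [fopaʃɛ], with a stem-final [s] ~ [ʃ] alternation.
If /ʃ/ were underlying and a rule turned it into [s] before the PL suffix, 'flower' would also alternate; but it has [ʃ] in both [mɔnɔʃu] and [mɔnɔʃɛ].
So /s/ is underlying, and a rule of palatalization before a front vowel — /s/ becomes palato-alveolar [ʃ] before a front vowel — gives [ʃ].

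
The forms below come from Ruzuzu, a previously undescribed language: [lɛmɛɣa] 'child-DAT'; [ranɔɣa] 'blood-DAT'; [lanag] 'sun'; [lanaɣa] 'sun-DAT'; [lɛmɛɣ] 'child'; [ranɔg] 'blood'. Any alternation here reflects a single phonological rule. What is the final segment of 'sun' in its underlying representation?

In [lanaɣa] and [lanag] the final segment of 'sun' alternates: [ɣ] ~ [g].
If /ɣ/ were underlying and a rule turned it into [g] in isolation, 'child' would also alternate; but it has [ɣ] in both [lɛmɛɣa] and [lɛmɛɣ].
The underlying segment must be /g/; voiced stops become fricatives between vowels, yielding [ɣ] there.

/g/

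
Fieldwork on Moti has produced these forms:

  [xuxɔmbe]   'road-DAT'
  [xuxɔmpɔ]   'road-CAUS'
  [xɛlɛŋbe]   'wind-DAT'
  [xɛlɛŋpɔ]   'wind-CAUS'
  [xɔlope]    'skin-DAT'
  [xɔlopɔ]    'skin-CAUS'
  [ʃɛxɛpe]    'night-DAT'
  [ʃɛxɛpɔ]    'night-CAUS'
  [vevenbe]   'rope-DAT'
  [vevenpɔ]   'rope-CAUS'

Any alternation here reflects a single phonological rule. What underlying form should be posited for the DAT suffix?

The DAT morpheme has two allomorphs, [-be] and [-pe].
The CAUS suffix, which begins with [p], is invariant after every stem; so [p] is not altered by any rule here.
The DAT suffix is therefore /-be/ underlyingly, with post-vocalic devoicing: voiced stops become voiceless after a vowel.

/-be/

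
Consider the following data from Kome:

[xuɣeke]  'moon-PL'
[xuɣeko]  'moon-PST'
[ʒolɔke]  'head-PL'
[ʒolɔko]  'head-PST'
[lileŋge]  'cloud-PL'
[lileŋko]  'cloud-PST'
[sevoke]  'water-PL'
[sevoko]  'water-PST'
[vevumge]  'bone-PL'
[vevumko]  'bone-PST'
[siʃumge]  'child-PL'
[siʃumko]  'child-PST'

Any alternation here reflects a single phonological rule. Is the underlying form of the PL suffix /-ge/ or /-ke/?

The PL suffix surfaces as [-ge] and [-ke], depending on the final segment of the stem.
The PST suffix, which begins with [k], is invariant after every stem; so [k] is not altered by any rule here.
So the underlying form is /-ge/, and voiced stops become voiceless after a vowel.

/-ge/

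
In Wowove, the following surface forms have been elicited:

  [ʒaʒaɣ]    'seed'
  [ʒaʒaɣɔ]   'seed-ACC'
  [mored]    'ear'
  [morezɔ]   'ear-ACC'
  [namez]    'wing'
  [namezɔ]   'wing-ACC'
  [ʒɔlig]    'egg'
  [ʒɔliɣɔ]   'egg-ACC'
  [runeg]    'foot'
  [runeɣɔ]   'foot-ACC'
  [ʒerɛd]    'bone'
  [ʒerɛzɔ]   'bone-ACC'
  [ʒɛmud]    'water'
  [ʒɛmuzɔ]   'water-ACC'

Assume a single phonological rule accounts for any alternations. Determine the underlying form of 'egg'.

/ʒɔlig/

'egg' shows [g] ~ [ɣ] at the end of the stem ([ʒɔlig] vs [ʒɔliɣɔ]).
But 'seed' keeps [ɣ] in both environments ([ʒaʒaɣ], [ʒaʒaɣɔ]), so there is no rule changing /ɣ/ to [g] in isolation.
Therefore /g/ is basic and [ɣ] is derived by intervocalic spirantization (voiced stops become fricatives between vowels).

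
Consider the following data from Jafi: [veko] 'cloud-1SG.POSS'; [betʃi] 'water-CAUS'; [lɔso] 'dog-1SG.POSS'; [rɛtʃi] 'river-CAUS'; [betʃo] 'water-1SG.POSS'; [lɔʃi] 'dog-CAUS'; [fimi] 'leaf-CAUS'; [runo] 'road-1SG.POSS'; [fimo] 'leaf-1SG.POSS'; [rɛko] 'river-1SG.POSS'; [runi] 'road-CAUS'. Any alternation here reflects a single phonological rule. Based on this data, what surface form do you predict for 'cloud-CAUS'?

In [rɛko] and [rɛtʃi] the final segment of 'river' alternates: [k] ~ [tʃ].
The stem 'water' ([betʃo], [betʃi]) shows [tʃ] unchanged in both environments, so [tʃ] cannot be basic with [k] derived before the 1SG.POSS suffix.
The alternation reflects palatalization before a front vowel: /k/ and /s/ become palato-alveolar [tʃ] and [ʃ] before a front vowel. /k/ is underlying.
From [veko] the stem 'cloud' is /vek/; before a front vowel this yields [vetʃi].

[vetʃi]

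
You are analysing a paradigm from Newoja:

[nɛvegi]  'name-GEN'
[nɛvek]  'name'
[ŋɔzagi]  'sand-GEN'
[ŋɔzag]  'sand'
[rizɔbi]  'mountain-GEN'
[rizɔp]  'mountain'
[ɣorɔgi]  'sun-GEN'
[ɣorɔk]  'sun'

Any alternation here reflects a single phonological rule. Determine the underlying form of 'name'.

The stem for 'name' ends in [g] in [nɛvegi] but [k] in [nɛvek].
Compare 'sand', with invariant [g] in [ŋɔzagi] and [ŋɔzag]: an analysis with underlying /g/ and a rule producing [k] in isolation would wrongly predict alternation here too.
The alternation reflects intervocalic voicing: voiceless stops become voiced between vowels. /k/ is underlying.

/nɛvek/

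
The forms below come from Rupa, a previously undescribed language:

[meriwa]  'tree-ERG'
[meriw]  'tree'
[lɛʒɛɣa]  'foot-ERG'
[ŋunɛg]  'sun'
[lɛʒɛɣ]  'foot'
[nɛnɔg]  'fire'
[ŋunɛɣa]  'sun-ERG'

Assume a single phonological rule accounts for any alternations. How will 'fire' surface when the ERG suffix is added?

The stem for 'sun' ends in [ɣ] in [ŋunɛɣa] but [g] in [ŋunɛg].
The stem 'foot' ([lɛʒɛɣa], [lɛʒɛɣ]) shows [ɣ] unchanged in both environments, so [ɣ] cannot be basic with [g] derived in isolation.
The underlying segment must be /g/; voiced stops become fricatives between vowels, yielding [ɣ] there.
The one attested form of 'fire', [nɛnɔg], shows underlying /nɛnɔg/. Applying the same rule between vowels gives [nɛnɔɣa].

[nɛnɔɣa]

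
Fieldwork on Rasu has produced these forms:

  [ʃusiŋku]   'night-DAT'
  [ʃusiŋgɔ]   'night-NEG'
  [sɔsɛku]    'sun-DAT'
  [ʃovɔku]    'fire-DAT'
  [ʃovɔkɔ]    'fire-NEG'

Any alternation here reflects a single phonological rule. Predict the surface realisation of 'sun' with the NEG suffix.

[sɔsɛkɔ]

The NEG morpheme has two allomorphs, [-gɔ] and [-kɔ].
The DAT suffix, which begins with [k], is invariant after every stem; so [k] is not altered by any rule here.
The NEG suffix is therefore /-gɔ/ underlyingly, with post-vocalic devoicing: voiced stops become voiceless after a vowel.
After 'sun', which ends in a vowel, the suffix surfaces as [-kɔ], giving [sɔsɛkɔ].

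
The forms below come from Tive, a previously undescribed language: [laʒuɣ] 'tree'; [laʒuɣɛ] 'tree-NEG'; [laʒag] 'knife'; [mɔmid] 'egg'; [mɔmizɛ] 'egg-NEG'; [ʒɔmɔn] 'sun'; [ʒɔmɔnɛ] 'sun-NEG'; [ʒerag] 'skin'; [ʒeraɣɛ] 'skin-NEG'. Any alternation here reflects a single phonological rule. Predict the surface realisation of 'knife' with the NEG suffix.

[laʒaɣɛ]

In [ʒerag] and [ʒeraɣɛ] the final segment of 'skin' alternates: [g] ~ [ɣ].
Compare 'tree', with invariant [ɣ] in [laʒuɣ] and [laʒuɣɛ]: an analysis with underlying /ɣ/ and a rule producing [g] in isolation would wrongly predict alternation here too.
So /g/ is underlying, and a rule of intervocalic spirantization — voiced stops become fricatives between vowels — gives [ɣ].
From [laʒag] the stem 'knife' is /laʒag/; between vowels this yields [laʒaɣɛ].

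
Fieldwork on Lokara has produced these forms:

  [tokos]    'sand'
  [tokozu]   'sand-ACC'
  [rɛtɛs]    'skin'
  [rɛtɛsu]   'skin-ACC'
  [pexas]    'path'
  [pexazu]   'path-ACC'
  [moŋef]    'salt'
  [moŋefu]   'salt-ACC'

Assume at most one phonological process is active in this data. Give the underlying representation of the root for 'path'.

The root 'path' surfaces as [pexas] and [pexazu], with a stem-final [s] ~ [z] alternation.
If /s/ were underlying and a rule turned it into [z] before the ACC suffix, 'skin' would also alternate; but it has [s] in both [rɛtɛs] and [rɛtɛsu].
The alternation reflects word-final obstruent devoicing: voiced obstruents become voiceless word-finally. /z/ is underlying.
So 'path' = /pexaz/.

/pexaz/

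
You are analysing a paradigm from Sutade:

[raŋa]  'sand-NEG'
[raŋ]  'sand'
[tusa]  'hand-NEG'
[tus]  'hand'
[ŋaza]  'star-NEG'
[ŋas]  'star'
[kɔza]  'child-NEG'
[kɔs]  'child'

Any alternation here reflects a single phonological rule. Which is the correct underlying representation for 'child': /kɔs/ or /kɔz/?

In [kɔza] and [kɔs] the final segment of 'child' alternates: [z] ~ [s].
The stem 'hand' ([tusa], [tus]) shows [s] unchanged in both environments, so [s] cannot be basic with [z] derived before the NEG suffix.
Therefore /z/ is basic and [s] is derived by word-final obstruent devoicing (voiced obstruents become voiceless word-finally).

/kɔz/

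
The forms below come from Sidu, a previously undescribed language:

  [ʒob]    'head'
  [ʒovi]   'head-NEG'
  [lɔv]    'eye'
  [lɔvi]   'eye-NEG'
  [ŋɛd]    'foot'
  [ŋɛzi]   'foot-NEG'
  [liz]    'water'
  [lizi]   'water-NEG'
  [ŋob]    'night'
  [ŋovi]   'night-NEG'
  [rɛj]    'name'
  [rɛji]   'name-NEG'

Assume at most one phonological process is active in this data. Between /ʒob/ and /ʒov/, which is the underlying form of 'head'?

/ʒob/

'head' shows [b] ~ [v] at the end of the stem ([ʒob] vs [ʒovi]).
The stem 'eye' ([lɔv], [lɔvi]) shows [v] unchanged in both environments, so [v] cannot be basic with [b] derived in isolation.
So /b/ is underlying, and a rule of intervocalic spirantization — voiced stops become fricatives between vowels — gives [v].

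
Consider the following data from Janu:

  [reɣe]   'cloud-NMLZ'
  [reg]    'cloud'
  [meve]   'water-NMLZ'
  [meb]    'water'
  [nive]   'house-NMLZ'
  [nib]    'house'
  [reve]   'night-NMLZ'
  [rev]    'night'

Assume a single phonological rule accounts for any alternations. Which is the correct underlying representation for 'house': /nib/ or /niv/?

/nib/

The stem for 'house' ends in [v] in [nive] but [b] in [nib].
The stem 'night' ([reve], [rev]) shows [v] unchanged in both environments, so [v] cannot be basic with [b] derived in isolation.
The underlying segment must be /b/; voiced stops become fricatives between vowels, yielding [v] there.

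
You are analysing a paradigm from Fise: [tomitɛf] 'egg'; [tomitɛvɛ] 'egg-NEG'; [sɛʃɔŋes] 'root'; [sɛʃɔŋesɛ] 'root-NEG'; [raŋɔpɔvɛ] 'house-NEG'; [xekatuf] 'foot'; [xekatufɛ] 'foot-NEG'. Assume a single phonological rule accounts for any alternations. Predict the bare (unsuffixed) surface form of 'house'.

The stem for 'egg' ends in [f] in [tomitɛf] but [v] in [tomitɛvɛ].
The stem 'foot' ([xekatuf], [xekatufɛ]) shows [f] unchanged in both environments, so [f] cannot be basic with [v] derived before the NEG suffix.
So /v/ is underlying, and a rule of word-final obstruent devoicing — voiced obstruents become voiceless word-finally — gives [f].
From [raŋɔpɔvɛ] the stem 'house' is /raŋɔpɔv/; word-finally this yields [raŋɔpɔf].

[raŋɔpɔf]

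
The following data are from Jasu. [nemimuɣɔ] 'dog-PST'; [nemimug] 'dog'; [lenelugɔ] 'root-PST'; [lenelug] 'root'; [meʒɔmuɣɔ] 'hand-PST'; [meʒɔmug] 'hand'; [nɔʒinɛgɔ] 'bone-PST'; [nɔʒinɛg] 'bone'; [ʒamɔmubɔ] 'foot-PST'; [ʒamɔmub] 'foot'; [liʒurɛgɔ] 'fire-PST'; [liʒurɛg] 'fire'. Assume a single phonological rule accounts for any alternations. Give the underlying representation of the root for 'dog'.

'dog' shows [ɣ] ~ [g] at the end of the stem ([nemimuɣɔ] vs [nemimug]).
The stem 'fire' ([liʒurɛgɔ], [liʒurɛg]) shows [g] unchanged in both environments, so [g] cannot be basic with [ɣ] derived before the PST suffix.
The underlying segment must be /ɣ/; voiced fricatives become stops word-finally, yielding [g] there.
The underlying form of 'dog' is therefore /nemimuɣ/.

/nemimuɣ/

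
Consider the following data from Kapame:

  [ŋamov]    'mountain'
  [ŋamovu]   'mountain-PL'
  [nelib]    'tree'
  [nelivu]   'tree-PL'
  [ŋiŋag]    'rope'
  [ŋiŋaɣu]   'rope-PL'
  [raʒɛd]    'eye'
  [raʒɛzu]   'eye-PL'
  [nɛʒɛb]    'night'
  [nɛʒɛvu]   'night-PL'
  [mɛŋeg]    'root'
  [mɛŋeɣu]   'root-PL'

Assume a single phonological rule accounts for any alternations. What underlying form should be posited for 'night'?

/nɛʒɛb/

'night' shows [b] ~ [v] at the end of the stem ([nɛʒɛb] vs [nɛʒɛvu]).
Compare 'mountain', with invariant [v] in [ŋamov] and [ŋamovu]: an analysis with underlying /v/ and a rule producing [b] in isolation would wrongly predict alternation here too.
Therefore /b/ is basic and [v] is derived by intervocalic spirantization (voiced stops become fricatives between vowels).
So 'night' = /nɛʒɛb/.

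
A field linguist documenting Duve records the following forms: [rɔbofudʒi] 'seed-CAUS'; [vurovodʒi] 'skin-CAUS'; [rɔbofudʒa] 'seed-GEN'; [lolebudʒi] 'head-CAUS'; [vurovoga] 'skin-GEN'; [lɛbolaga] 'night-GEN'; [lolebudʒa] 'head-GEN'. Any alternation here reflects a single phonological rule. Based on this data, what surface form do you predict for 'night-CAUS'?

The stem for 'skin' ends in [dʒ] in [vurovodʒi] but [g] in [vurovoga].
Compare 'head', with invariant [dʒ] in [lolebudʒi] and [lolebudʒa]: an analysis with underlying /dʒ/ and a rule producing [g] before the GEN suffix would wrongly predict alternation here too.
Therefore /g/ is basic and [dʒ] is derived by palatalization before a front vowel (/g/ becomes palato-alveolar [dʒ] before a front vowel).
From [lɛbolaga] the stem 'night' is /lɛbolag/; before a front vowel this yields [lɛboladʒi].

[lɛboladʒi]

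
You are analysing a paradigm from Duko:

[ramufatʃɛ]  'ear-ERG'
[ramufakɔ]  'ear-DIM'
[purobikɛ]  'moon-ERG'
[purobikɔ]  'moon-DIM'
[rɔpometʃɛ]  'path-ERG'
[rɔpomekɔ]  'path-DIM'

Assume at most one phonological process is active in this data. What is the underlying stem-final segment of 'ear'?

/tʃ/

The stem for 'ear' ends in [tʃ] in [ramufatʃɛ] but [k] in [ramufakɔ].
If /k/ were underlying and a rule turned it into [tʃ] before the ERG suffix, 'moon' would also alternate; but it has [k] in both [purobikɛ] and [purobikɔ].
Therefore /tʃ/ is basic and [k] is derived by depalatalization (palato-alveolar /tʃ/ becomes [k] when no front vowel follows).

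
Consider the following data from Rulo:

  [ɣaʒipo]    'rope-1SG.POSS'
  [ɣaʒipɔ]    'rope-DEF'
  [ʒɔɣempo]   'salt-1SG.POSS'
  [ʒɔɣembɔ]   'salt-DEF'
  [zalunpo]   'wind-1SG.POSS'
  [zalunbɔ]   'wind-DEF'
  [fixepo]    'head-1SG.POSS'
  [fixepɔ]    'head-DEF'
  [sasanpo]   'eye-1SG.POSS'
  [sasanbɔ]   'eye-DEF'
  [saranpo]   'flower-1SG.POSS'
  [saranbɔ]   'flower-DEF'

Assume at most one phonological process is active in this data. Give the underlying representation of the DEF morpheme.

The DEF suffix surfaces as [-bɔ] and [-pɔ], depending on the final segment of the stem.
By contrast the 1SG.POSS suffix keeps its initial [p] throughout — that segment must be underlying.
The DEF suffix is therefore /-bɔ/ underlyingly, with post-vocalic devoicing: voiced stops become voiceless after a vowel.

/-bɔ/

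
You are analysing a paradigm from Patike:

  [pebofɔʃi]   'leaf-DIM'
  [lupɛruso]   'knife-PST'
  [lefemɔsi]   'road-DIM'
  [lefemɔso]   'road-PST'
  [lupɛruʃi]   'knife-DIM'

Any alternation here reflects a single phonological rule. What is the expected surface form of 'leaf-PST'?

[pebofɔso]

'knife' shows [s] ~ [ʃ] at the end of the stem ([lupɛruso] vs [lupɛruʃi]).
If /s/ were underlying and a rule turned it into [ʃ] before the DIM suffix, 'road' would also alternate; but it has [s] in both [lefemɔso] and [lefemɔsi].
So /ʃ/ is underlying, and a rule of depalatalization — palato-alveolar /ʃ/ becomes [s] when no front vowel follows — gives [s].
From [pebofɔʃi] the stem 'leaf' is /pebofɔʃ/; when no front vowel follows this yields [pebofɔso].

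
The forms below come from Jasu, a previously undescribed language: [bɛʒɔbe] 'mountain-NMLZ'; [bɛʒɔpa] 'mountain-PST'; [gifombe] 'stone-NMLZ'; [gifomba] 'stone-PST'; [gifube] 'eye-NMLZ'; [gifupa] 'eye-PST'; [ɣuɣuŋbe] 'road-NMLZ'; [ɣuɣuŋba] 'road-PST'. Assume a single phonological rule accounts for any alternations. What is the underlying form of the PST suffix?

The PST suffix surfaces as [-ba] and [-pa], depending on the final segment of the stem.
By contrast the NMLZ suffix keeps its initial [b] throughout — that segment must be underlying.
The PST suffix is therefore /-pa/ underlyingly, with post-nasal voicing: voiceless stops become voiced after a nasal.

/-pa/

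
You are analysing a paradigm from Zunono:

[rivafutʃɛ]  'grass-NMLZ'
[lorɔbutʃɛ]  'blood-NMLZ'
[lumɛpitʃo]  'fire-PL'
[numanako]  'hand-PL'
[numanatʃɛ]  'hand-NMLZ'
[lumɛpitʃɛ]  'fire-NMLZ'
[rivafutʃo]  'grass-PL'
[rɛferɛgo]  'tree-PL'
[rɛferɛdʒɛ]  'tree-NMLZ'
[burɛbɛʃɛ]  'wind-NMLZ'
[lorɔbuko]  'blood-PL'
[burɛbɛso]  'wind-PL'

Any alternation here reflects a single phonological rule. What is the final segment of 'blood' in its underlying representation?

The root 'blood' surfaces as [lorɔbutʃɛ] and [lorɔbuko], with a stem-final [tʃ] ~ [k] alternation.
The stem 'grass' ([rivafutʃɛ], [rivafutʃo]) shows [tʃ] unchanged in both environments, so [tʃ] cannot be basic with [k] derived before the PL suffix.
The underlying segment must be /k/; /k/, /g/ and /s/ become palato-alveolar [tʃ], [dʒ] and [ʃ] before a front vowel, yielding [tʃ] there.

/k/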